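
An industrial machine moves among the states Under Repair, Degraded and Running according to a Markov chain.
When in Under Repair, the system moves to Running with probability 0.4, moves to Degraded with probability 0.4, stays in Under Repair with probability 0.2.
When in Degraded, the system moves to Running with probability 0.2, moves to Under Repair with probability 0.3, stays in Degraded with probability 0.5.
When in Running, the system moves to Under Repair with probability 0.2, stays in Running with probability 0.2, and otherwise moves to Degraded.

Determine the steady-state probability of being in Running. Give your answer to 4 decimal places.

0.2500

Let the stationary distribution be π with π = πP and π_1 + π_2 + π_3 = 1.
π_1 = 0.2·π_1 + 0.3·π_2 + 0.2·π_3
π_2 = 0.4·π_1 + 0.5·π_2 + 0.6·π_3
Solving with the normalization constraint gives π = (0.2500, 0.5000, 0.2500).
So the stationary probability of Running is 0.2500.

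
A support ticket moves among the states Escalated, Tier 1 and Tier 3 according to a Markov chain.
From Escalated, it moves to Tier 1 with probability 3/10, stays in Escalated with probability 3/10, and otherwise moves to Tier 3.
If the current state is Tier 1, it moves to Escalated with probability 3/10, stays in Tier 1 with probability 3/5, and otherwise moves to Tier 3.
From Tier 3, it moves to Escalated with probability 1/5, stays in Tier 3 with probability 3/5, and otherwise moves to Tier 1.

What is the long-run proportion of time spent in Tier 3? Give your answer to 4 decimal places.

Let the stationary distribution be π with π = πP and π_1 + π_2 + π_3 = 1.
π_1 = 0.3·π_1 + 0.3·π_2 + 0.2·π_3
π_2 = 0.3·π_1 + 0.6·π_2 + 0.2·π_3
Solving with the normalization constraint gives π = (0.2642, 0.3774, 0.3585).
So the stationary probability of Tier 3 is 0.3585.

0.3585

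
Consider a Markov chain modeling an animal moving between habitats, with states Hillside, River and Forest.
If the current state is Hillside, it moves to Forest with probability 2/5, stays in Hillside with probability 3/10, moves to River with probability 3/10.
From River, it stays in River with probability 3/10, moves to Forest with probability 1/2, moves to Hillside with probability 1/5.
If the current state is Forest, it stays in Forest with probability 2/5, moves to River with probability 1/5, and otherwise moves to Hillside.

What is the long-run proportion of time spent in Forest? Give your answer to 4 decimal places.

0.4257

Let the stationary distribution be π with π = πP and π_1 + π_2 + π_3 = 1.
π_1 = 0.3·π_1 + 0.2·π_2 + 0.4·π_3
π_2 = 0.3·π_1 + 0.3·π_2 + 0.2·π_3
Solving with the normalization constraint gives π = (0.3168, 0.2574, 0.4257).
So the stationary probability of Forest is 0.4257.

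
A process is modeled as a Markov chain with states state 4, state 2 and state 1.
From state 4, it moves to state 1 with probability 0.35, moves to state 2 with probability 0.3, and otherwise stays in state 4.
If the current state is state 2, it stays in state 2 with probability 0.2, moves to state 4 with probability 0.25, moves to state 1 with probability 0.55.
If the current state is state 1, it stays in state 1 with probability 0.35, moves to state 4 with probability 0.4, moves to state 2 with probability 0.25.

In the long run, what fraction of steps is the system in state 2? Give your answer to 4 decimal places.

0.2545

Let the stationary distribution be π with π = πP and π_1 + π_2 + π_3 = 1.
π_1 = 0.35·π_1 + 0.25·π_2 + 0.4·π_3
π_2 = 0.3·π_1 + 0.2·π_2 + 0.25·π_3
Solving with the normalization constraint gives π = (0.3446, 0.2545, 0.4009).
So the stationary probability of state 2 is 0.2545.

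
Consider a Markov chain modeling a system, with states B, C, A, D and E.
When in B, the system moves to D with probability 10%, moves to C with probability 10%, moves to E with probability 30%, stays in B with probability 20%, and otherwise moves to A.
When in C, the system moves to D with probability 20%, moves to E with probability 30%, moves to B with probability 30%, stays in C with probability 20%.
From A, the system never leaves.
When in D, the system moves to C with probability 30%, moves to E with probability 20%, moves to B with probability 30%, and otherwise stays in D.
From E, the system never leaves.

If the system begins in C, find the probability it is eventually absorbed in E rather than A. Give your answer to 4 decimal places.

0.7756

Let h(s) be the probability of absorption at E starting from transient state s. Then h(E) = 1 and h(A) = 0. By first-step analysis:
h(B) = 0.2·h(B) + 0.1·h(C) + 0.3·0 + 0.1·h(D) + 0.3·1
h(C) = 0.3·h(B) + 0.2·h(C) + 0.2·h(D) + 0.3·1
h(D) = 0.3·h(B) + 0.3·h(C) + 0.2·h(D) + 0.2·1
Solving: h(B) = 0.5661, h(C) = 0.7756, h(D) = 0.7531.
Starting from C, the probability is 0.7756.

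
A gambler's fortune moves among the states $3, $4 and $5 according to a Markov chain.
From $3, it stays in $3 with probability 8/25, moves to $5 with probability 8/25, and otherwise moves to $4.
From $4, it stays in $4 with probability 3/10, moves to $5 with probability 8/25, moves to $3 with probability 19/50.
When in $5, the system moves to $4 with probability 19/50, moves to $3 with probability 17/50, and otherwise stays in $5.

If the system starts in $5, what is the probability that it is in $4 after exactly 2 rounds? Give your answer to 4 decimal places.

Sum over the intermediate state after 1 round:
P = P($5→$3)·P($3→$4) + P($5→$4)·P($4→$4) + P($5→$5)·P($5→$4)
  = 0.34×0.36 + 0.38×0.3 + 0.28×0.38
  = 0.1224 + 0.1140 + 0.1064 = 0.3428

0.3428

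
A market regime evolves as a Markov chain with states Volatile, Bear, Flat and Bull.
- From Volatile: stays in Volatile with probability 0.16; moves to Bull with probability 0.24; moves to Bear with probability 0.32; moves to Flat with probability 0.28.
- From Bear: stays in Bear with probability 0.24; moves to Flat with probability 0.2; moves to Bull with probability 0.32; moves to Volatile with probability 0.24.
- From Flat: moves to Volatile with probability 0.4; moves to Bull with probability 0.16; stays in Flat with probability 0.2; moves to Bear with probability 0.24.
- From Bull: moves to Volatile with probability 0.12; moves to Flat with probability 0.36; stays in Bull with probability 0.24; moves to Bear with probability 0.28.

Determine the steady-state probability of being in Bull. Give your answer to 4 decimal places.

Let the stationary distribution be π with π = πP and π_1 + π_2 + π_3 + π_4 = 1.
π_1 = 0.16·π_1 + 0.24·π_2 + 0.4·π_3 + 0.12·π_4
π_2 = 0.32·π_1 + 0.24·π_2 + 0.24·π_3 + 0.28·π_4
π_3 = 0.28·π_1 + 0.2·π_2 + 0.2·π_3 + 0.36·π_4
Solving with the normalization constraint gives π = (0.2336, 0.2683, 0.2572, 0.2409).
So the stationary probability of Bull is 0.2409.

0.2409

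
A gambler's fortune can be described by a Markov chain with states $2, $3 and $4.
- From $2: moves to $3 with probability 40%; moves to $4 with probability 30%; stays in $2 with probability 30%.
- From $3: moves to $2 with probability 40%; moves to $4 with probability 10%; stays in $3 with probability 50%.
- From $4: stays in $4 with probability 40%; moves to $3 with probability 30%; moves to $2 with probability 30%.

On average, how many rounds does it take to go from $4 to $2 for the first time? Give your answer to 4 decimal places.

2.9630

Let t(s) be the expected number of rounds to first reach $2 from state s, with t($2) = 0. Conditioning on the first round:
t($3) = 1 + 0.5·t($3) + 0.1·t($4)
t($4) = 1 + 0.3·t($3) + 0.4·t($4)
Solving: t($3) = 2.5926, t($4) = 2.9630.
Expected rounds from $4 to $2: 2.9630.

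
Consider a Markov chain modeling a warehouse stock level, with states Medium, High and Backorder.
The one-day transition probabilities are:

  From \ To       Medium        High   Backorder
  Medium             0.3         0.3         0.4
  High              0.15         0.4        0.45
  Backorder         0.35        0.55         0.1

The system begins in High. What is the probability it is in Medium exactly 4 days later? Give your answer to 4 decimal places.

Propagate the distribution vector 4 days from High.
After 0 days: (0.0000, 1.0000, 0.0000)
After 1 day: (0.1500, 0.4000, 0.4500)
After 2 days: (0.2625, 0.4525, 0.2850)
After 3 days: (0.2464, 0.4165, 0.3371)
After 4 days: (0.2544, 0.4259, 0.3197)
P(in Medium after 4 days) = 0.2544

0.2544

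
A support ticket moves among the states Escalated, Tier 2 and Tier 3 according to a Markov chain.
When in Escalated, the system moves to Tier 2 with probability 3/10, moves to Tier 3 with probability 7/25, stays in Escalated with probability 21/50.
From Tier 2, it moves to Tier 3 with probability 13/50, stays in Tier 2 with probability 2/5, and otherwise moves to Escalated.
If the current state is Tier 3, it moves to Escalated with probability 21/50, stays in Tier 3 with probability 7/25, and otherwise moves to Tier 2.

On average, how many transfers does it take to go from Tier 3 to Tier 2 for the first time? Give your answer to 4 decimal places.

Let t(s) be the expected number of transfers to first reach Tier 2 from state s, with t(Tier 2) = 0. Conditioning on the first transfer:
t(Escalated) = 1 + 0.42·t(Escalated) + 0.28·t(Tier 3)
t(Tier 3) = 1 + 0.42·t(Escalated) + 0.28·t(Tier 3)
Solving: t(Escalated) = 3.3333, t(Tier 3) = 3.3333.
Expected transfers from Tier 3 to Tier 2: 3.3333.

3.3333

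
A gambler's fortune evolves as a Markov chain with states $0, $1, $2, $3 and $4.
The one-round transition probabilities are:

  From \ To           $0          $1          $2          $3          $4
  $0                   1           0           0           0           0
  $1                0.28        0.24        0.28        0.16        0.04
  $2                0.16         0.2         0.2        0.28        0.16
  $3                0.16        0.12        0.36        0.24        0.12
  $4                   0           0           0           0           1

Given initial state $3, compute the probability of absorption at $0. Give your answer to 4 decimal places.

0.6018

Let h(s) be the probability of absorption at $0 starting from transient state s. Then h($0) = 1 and h($4) = 0. By first-step analysis:
h($1) = 0.28·1 + 0.24·h($1) + 0.28·h($2) + 0.16·h($3) + 0.04·0
h($2) = 0.16·1 + 0.2·h($1) + 0.2·h($2) + 0.28·h($3) + 0.16·0
h($3) = 0.16·1 + 0.12·h($1) + 0.36·h($2) + 0.24·h($3) + 0.12·0
Solving: h($1) = 0.7120, h($2) = 0.5886, h($3) = 0.6018.
Starting from $3, the probability is 0.6018.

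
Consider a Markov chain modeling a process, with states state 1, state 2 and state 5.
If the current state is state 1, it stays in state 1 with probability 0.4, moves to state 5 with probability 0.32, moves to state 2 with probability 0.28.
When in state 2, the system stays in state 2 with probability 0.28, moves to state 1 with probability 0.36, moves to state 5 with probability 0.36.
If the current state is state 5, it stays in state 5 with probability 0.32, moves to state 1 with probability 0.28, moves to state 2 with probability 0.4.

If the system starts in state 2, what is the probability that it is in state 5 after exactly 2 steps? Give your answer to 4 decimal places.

0.3312

Sum over the intermediate state after 1 step:
P = P(state 2→state 1)·P(state 1→state 5) + P(state 2→state 2)·P(state 2→state 5) + P(state 2→state 5)·P(state 5→state 5)
  = 0.36×0.32 + 0.28×0.36 + 0.36×0.32
  = 0.1152 + 0.1008 + 0.1152 = 0.3312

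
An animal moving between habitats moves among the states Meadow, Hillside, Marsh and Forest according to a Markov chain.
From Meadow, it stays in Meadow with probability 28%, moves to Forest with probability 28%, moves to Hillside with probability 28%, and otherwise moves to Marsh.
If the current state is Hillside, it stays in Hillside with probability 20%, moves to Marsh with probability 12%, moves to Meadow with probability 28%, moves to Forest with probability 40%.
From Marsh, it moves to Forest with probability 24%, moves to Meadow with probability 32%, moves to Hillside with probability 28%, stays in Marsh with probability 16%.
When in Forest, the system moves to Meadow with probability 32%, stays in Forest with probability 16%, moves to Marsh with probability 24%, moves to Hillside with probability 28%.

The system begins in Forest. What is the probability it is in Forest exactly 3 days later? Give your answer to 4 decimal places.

0.2703

Propagate the distribution vector 3 days from Forest.
After 0 days: (0.0000, 0.0000, 0.0000, 1.0000)
After 1 day: (0.3200, 0.2800, 0.2400, 0.1600)
After 2 days: (0.2960, 0.2576, 0.1616, 0.2848)
After 3 days: (0.2979, 0.2594, 0.1725, 0.2703)
P(in Forest after 3 days) = 0.2703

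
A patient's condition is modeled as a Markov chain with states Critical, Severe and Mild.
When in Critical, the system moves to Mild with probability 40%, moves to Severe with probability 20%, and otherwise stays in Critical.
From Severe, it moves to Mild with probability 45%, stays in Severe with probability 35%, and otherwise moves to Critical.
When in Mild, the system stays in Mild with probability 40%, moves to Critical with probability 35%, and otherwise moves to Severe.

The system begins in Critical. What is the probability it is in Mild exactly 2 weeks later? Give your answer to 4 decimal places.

0.4100

Sum over the intermediate state after 1 week:
P = P(Critical→Critical)·P(Critical→Mild) + P(Critical→Severe)·P(Severe→Mild) + P(Critical→Mild)·P(Mild→Mild)
  = 0.4×0.4 + 0.2×0.45 + 0.4×0.4
  = 0.1600 + 0.0900 + 0.1600 = 0.4100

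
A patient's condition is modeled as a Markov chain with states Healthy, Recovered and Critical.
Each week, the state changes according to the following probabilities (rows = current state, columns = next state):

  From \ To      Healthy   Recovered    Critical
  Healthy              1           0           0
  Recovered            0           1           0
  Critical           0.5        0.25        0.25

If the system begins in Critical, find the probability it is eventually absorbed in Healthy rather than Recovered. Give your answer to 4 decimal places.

Let h(s) be the probability of absorption at Healthy starting from transient state s. Then h(Healthy) = 1 and h(Recovered) = 0. By first-step analysis:
h(Critical) = 0.5·1 + 0.25·0 + 0.25·h(Critical)
Solving: h(Critical) = 0.6667.
Starting from Critical, the probability is 0.6667.

0.6667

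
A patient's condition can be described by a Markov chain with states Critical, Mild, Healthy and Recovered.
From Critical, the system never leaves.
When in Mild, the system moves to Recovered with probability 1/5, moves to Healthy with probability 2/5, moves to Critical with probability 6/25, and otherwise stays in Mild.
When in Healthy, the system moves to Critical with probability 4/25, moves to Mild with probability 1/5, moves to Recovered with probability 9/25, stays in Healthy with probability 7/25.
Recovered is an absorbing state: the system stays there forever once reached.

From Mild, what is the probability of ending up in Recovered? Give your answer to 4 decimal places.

Let h(s) be the probability of absorption at Recovered starting from transient state s. Then h(Recovered) = 1 and h(Critical) = 0. By first-step analysis:
h(Mild) = 0.24·0 + 0.16·h(Mild) + 0.4·h(Healthy) + 0.2·1
h(Healthy) = 0.16·0 + 0.2·h(Mild) + 0.28·h(Healthy) + 0.36·1
Solving: h(Mild) = 0.5488, h(Healthy) = 0.6524.
Starting from Mild, the probability is 0.5488.

0.5488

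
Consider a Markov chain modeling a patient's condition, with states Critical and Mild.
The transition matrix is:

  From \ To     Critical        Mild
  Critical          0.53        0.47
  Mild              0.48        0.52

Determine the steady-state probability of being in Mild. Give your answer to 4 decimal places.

Let the stationary distribution be π with π = πP and π_1 + π_2 = 1.
π_1 = 0.53·π_1 + 0.48·π_2
Solving with the normalization constraint gives π = (0.5053, 0.4947).
So the stationary probability of Mild is 0.4947.

0.4947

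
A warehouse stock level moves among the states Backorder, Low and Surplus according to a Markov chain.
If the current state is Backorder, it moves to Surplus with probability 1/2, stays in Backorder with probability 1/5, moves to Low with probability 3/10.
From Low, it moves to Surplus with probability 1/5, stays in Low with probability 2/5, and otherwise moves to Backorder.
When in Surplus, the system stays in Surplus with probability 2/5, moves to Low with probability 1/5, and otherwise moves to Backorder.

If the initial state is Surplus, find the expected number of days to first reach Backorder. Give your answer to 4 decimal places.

2.5000

Let t(s) be the expected number of days to first reach Backorder from state s, with t(Backorder) = 0. Conditioning on the first day:
t(Low) = 1 + 0.4·t(Low) + 0.2·t(Surplus)
t(Surplus) = 1 + 0.2·t(Low) + 0.4·t(Surplus)
Solving: t(Low) = 2.5000, t(Surplus) = 2.5000.
Expected days from Surplus to Backorder: 2.5000.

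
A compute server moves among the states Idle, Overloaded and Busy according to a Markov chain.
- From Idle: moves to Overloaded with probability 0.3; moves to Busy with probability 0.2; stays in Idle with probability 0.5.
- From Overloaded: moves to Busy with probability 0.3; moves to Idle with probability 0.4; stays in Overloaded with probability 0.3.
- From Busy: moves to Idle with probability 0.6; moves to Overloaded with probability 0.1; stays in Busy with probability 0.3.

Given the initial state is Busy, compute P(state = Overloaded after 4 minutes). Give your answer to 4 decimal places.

0.2504

Propagate the distribution vector 4 minutes from Busy.
After 0 minutes: (0.0000, 0.0000, 1.0000)
After 1 minute: (0.6000, 0.1000, 0.3000)
After 2 minutes: (0.5200, 0.2400, 0.2400)
After 3 minutes: (0.5000, 0.2520, 0.2480)
After 4 minutes: (0.4996, 0.2504, 0.2500)
P(in Overloaded after 4 minutes) = 0.2504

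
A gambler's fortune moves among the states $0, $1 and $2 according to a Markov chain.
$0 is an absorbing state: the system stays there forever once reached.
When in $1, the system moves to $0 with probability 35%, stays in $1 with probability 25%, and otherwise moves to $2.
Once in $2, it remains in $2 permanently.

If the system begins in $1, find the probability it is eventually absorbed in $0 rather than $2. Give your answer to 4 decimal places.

Let h(s) be the probability of absorption at $0 starting from transient state s. Then h($0) = 1 and h($2) = 0. By first-step analysis:
h($1) = 0.35·1 + 0.25·h($1) + 0.4·0
Solving: h($1) = 0.4667.
Starting from $1, the probability is 0.4667.

0.4667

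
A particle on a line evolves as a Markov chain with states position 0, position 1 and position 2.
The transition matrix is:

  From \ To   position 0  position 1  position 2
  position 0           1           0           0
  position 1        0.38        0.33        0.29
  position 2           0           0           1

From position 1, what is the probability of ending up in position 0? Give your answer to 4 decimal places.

0.5672

Let h(s) be the probability of absorption at position 0 starting from transient state s. Then h(position 0) = 1 and h(position 2) = 0. By first-step analysis:
h(position 1) = 0.38·1 + 0.33·h(position 1) + 0.29·0
Solving: h(position 1) = 0.5672.
Starting from position 1, the probability is 0.5672.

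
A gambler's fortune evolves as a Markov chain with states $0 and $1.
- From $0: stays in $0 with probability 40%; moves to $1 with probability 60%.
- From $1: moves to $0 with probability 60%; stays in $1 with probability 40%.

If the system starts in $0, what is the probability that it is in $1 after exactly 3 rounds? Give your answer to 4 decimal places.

Propagate the distribution vector 3 rounds from $0.
After 0 rounds: (1.0000, 0.0000)
After 1 round: (0.4000, 0.6000)
After 2 rounds: (0.5200, 0.4800)
After 3 rounds: (0.4960, 0.5040)
P(in $1 after 3 rounds) = 0.5040

0.5040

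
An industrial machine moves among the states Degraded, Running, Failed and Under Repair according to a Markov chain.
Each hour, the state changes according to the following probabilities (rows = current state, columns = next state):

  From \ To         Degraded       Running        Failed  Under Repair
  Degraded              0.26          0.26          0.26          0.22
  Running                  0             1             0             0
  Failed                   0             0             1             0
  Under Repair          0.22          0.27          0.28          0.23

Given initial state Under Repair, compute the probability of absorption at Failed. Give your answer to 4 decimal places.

0.5071

Let h(s) be the probability of absorption at Failed starting from transient state s. Then h(Failed) = 1 and h(Running) = 0. By first-step analysis:
h(Degraded) = 0.26·h(Degraded) + 0.26·0 + 0.26·1 + 0.22·h(Under Repair)
h(Under Repair) = 0.22·h(Degraded) + 0.27·0 + 0.28·1 + 0.23·h(Under Repair)
Solving: h(Degraded) = 0.5021, h(Under Repair) = 0.5071.
Starting from Under Repair, the probability is 0.5071.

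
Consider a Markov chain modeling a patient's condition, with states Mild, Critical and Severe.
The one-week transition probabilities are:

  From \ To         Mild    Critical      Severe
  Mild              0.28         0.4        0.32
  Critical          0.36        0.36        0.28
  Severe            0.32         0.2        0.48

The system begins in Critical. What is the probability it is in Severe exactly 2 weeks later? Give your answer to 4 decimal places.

0.3504

Sum over the intermediate state after 1 week:
P = P(Critical→Mild)·P(Mild→Severe) + P(Critical→Critical)·P(Critical→Severe) + P(Critical→Severe)·P(Severe→Severe)
  = 0.36×0.32 + 0.36×0.28 + 0.28×0.48
  = 0.1152 + 0.1008 + 0.1344 = 0.3504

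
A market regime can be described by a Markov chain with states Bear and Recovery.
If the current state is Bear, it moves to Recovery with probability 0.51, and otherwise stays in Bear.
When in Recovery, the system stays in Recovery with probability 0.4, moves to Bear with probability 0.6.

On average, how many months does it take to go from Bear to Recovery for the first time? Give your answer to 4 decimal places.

1.9608

Let t(s) be the expected number of months to first reach Recovery from state s, with t(Recovery) = 0. Conditioning on the first month:
t(Bear) = 1 + 0.49·t(Bear)
Solving: t(Bear) = 1.9608.
Expected months from Bear to Recovery: 1.9608.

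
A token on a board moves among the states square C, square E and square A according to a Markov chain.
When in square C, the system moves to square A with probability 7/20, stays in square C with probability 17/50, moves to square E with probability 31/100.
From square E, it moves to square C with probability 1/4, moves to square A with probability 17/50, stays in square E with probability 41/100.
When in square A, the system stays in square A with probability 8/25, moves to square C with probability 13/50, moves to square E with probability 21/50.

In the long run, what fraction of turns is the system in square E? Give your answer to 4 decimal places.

Let the stationary distribution be π with π = πP and π_1 + π_2 + π_3 = 1.
π_1 = 0.34·π_1 + 0.25·π_2 + 0.26·π_3
π_2 = 0.31·π_1 + 0.41·π_2 + 0.42·π_3
Solving with the normalization constraint gives π = (0.2784, 0.3855, 0.3361).
So the stationary probability of square E is 0.3855.

0.3855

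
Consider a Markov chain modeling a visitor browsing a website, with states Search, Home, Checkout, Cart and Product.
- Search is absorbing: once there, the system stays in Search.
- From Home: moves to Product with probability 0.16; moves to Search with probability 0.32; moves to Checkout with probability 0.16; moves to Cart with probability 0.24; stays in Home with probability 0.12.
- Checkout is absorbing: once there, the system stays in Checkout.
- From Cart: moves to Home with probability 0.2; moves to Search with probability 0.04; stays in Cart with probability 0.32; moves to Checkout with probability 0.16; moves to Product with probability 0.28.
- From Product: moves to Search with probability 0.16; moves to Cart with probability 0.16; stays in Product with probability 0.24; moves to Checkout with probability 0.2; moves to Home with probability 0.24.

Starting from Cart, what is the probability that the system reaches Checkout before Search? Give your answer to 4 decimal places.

0.5780

Let h(s) be the probability of absorption at Checkout starting from transient state s. Then h(Checkout) = 1 and h(Search) = 0. By first-step analysis:
h(Home) = 0.32·0 + 0.12·h(Home) + 0.16·1 + 0.24·h(Cart) + 0.16·h(Product)
h(Cart) = 0.04·0 + 0.2·h(Home) + 0.16·1 + 0.32·h(Cart) + 0.28·h(Product)
h(Product) = 0.16·0 + 0.24·h(Home) + 0.2·1 + 0.16·h(Cart) + 0.24·h(Product)
Solving: h(Home) = 0.4344, h(Cart) = 0.5780, h(Product) = 0.5220.
Starting from Cart, the probability is 0.5780.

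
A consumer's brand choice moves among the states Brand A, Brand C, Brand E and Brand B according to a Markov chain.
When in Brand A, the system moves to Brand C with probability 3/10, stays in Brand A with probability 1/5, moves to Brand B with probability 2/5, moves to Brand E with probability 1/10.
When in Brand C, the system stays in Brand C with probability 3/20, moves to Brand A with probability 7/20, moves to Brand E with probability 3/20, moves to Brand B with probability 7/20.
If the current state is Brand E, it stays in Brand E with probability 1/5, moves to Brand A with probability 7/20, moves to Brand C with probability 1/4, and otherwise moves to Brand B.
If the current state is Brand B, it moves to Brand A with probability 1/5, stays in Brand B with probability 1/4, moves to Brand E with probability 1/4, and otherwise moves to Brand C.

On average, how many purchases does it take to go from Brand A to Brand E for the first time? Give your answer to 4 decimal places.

Let t(s) be the expected number of purchases to first reach Brand E from state s, with t(Brand E) = 0. Conditioning on the first purchase:
t(Brand A) = 1 + 0.2·t(Brand A) + 0.3·t(Brand C) + 0.4·t(Brand B)
t(Brand C) = 1 + 0.35·t(Brand A) + 0.15·t(Brand C) + 0.35·t(Brand B)
t(Brand B) = 1 + 0.2·t(Brand A) + 0.3·t(Brand C) + 0.25·t(Brand B)
Solving: t(Brand A) = 6.1156, t(Brand C) = 5.8844, t(Brand B) = 5.3179.
Expected purchases from Brand A to Brand E: 6.1156.

6.1156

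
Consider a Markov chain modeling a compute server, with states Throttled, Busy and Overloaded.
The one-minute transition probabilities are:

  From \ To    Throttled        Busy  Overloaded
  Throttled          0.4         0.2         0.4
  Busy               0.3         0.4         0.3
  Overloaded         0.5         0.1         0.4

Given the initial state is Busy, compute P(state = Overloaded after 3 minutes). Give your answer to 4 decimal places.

0.3750

Propagate the distribution vector 3 minutes from Busy.
After 0 minutes: (0.0000, 1.0000, 0.0000)
After 1 minute: (0.3000, 0.4000, 0.3000)
After 2 minutes: (0.3900, 0.2500, 0.3600)
After 3 minutes: (0.4110, 0.2140, 0.3750)
P(in Overloaded after 3 minutes) = 0.3750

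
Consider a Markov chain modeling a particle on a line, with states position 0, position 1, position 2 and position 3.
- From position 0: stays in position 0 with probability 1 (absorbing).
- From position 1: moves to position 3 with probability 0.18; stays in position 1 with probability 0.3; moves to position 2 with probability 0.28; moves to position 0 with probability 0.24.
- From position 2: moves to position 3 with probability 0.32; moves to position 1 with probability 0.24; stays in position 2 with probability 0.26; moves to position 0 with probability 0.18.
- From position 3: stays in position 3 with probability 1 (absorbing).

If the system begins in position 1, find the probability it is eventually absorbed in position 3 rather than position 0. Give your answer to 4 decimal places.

Let h(s) be the probability of absorption at position 3 starting from transient state s. Then h(position 3) = 1 and h(position 0) = 0. By first-step analysis:
h(position 1) = 0.24·0 + 0.3·h(position 1) + 0.28·h(position 2) + 0.18·1
h(position 2) = 0.18·0 + 0.24·h(position 1) + 0.26·h(position 2) + 0.32·1
Solving: h(position 1) = 0.4942, h(position 2) = 0.5927.
Starting from position 1, the probability is 0.4942.

0.4942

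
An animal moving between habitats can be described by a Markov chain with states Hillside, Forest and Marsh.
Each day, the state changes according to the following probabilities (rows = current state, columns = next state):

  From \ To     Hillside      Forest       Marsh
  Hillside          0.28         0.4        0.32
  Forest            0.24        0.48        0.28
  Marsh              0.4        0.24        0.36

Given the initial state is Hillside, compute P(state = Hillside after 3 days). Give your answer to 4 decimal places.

Propagate the distribution vector 3 days from Hillside.
After 0 days: (1.0000, 0.0000, 0.0000)
After 1 day: (0.2800, 0.4000, 0.3200)
After 2 days: (0.3024, 0.3808, 0.3168)
After 3 days: (0.3028, 0.3798, 0.3174)
P(in Hillside after 3 days) = 0.3028

0.3028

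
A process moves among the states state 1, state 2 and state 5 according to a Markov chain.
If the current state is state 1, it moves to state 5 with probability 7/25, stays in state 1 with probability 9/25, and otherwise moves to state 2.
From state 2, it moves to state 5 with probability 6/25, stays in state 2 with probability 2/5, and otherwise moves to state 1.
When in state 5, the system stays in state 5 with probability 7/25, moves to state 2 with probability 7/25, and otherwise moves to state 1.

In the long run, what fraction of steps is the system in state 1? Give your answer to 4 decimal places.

Let the stationary distribution be π with π = πP and π_1 + π_2 + π_3 = 1.
π_1 = 0.36·π_1 + 0.36·π_2 + 0.44·π_3
π_2 = 0.36·π_1 + 0.4·π_2 + 0.28·π_3
Solving with the normalization constraint gives π = (0.3813, 0.3528, 0.2659).
So the stationary probability of state 1 is 0.3813.

0.3813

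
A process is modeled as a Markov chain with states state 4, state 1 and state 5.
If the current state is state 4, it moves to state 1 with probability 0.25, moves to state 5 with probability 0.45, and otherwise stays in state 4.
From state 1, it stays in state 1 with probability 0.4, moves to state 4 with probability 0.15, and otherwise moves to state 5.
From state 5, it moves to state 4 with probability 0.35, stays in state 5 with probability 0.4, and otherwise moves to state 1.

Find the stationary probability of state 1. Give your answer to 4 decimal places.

0.2941

Let the stationary distribution be π with π = πP and π_1 + π_2 + π_3 = 1.
π_1 = 0.3·π_1 + 0.15·π_2 + 0.35·π_3
π_2 = 0.25·π_1 + 0.4·π_2 + 0.25·π_3
Solving with the normalization constraint gives π = (0.2773, 0.2941, 0.4286).
So the stationary probability of state 1 is 0.2941.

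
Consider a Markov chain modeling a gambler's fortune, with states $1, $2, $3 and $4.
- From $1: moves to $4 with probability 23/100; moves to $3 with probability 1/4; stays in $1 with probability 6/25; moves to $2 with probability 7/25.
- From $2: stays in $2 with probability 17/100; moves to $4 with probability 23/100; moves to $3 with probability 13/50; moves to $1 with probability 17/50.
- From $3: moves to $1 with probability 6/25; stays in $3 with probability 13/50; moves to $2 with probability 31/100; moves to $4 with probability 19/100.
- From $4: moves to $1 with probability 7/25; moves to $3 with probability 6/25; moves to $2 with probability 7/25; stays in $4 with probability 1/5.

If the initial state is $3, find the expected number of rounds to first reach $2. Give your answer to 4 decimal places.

Let t(s) be the expected number of rounds to first reach $2 from state s, with t($2) = 0. Conditioning on the first round:
t($1) = 1 + 0.24·t($1) + 0.25·t($3) + 0.23·t($4)
t($3) = 1 + 0.24·t($1) + 0.26·t($3) + 0.19·t($4)
t($4) = 1 + 0.28·t($1) + 0.24·t($3) + 0.2·t($4)
Solving: t($1) = 3.4781, t($3) = 3.3727, t($4) = 3.4792.
Expected rounds from $3 to $2: 3.3727.

3.3727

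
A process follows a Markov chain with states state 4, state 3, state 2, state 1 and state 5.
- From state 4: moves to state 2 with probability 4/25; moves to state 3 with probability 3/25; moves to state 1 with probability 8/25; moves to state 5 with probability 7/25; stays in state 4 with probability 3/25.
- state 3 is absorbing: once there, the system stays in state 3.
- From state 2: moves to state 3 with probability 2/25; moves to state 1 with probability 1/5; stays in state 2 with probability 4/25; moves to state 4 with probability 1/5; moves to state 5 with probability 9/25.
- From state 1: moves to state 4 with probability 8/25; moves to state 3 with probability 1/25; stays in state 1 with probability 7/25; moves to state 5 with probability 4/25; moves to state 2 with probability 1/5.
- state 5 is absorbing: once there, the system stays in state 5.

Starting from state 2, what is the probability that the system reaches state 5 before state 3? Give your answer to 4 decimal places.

0.7888

Let h(s) be the probability of absorption at state 5 starting from transient state s. Then h(state 5) = 1 and h(state 3) = 0. By first-step analysis:
h(state 4) = 0.12·h(state 4) + 0.12·0 + 0.16·h(state 2) + 0.32·h(state 1) + 0.28·1
h(state 2) = 0.2·h(state 4) + 0.08·0 + 0.16·h(state 2) + 0.2·h(state 1) + 0.36·1
h(state 1) = 0.32·h(state 4) + 0.04·0 + 0.2·h(state 2) + 0.28·h(state 1) + 0.16·1
Solving: h(state 4) = 0.7420, h(state 2) = 0.7888, h(state 1) = 0.7711.
Starting from state 2, the probability is 0.7888.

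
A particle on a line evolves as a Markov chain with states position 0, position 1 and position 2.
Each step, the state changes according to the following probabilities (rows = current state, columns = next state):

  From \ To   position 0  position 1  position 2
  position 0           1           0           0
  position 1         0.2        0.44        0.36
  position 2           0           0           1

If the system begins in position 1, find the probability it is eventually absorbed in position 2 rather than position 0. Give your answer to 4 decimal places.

Let h(s) be the probability of absorption at position 2 starting from transient state s. Then h(position 2) = 1 and h(position 0) = 0. By first-step analysis:
h(position 1) = 0.2·0 + 0.44·h(position 1) + 0.36·1
Solving: h(position 1) = 0.6429.
Starting from position 1, the probability is 0.6429.

0.6429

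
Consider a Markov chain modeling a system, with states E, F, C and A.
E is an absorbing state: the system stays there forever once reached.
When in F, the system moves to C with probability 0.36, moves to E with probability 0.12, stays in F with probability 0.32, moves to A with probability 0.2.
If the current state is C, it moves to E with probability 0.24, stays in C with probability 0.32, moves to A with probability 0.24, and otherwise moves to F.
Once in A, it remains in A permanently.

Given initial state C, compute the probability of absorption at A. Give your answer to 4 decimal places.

Let h(s) be the probability of absorption at A starting from transient state s. Then h(A) = 1 and h(E) = 0. By first-step analysis:
h(F) = 0.12·0 + 0.32·h(F) + 0.36·h(C) + 0.2·1
h(C) = 0.24·0 + 0.2·h(F) + 0.32·h(C) + 0.24·1
Solving: h(F) = 0.5697, h(C) = 0.5205.
Starting from C, the probability is 0.5205.

0.5205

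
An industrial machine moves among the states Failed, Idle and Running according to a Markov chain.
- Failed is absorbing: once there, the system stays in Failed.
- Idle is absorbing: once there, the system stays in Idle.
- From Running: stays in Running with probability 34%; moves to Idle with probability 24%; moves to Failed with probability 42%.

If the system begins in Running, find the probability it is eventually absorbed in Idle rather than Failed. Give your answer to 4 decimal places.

Let h(s) be the probability of absorption at Idle starting from transient state s. Then h(Idle) = 1 and h(Failed) = 0. By first-step analysis:
h(Running) = 0.42·0 + 0.24·1 + 0.34·h(Running)
Solving: h(Running) = 0.3636.
Starting from Running, the probability is 0.3636.

0.3636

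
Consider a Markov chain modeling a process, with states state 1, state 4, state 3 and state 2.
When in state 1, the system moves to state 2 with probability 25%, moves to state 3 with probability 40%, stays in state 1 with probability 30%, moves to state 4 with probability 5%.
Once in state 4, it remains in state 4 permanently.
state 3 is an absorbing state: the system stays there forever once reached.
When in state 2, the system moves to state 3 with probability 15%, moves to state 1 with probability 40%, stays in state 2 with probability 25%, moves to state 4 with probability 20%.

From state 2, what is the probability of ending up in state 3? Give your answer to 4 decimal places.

Let h(s) be the probability of absorption at state 3 starting from transient state s. Then h(state 3) = 1 and h(state 4) = 0. By first-step analysis:
h(state 1) = 0.3·h(state 1) + 0.05·0 + 0.4·1 + 0.25·h(state 2)
h(state 2) = 0.4·h(state 1) + 0.2·0 + 0.15·1 + 0.25·h(state 2)
Solving: h(state 1) = 0.7941, h(state 2) = 0.6235.
Starting from state 2, the probability is 0.6235.

0.6235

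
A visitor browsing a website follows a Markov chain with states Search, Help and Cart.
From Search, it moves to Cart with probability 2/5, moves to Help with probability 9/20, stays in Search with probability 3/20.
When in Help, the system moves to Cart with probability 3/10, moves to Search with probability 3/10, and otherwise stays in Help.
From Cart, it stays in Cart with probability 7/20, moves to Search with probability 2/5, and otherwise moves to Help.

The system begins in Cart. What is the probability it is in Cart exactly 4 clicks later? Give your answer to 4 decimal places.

0.3467

Propagate the distribution vector 4 clicks from Cart.
After 0 clicks: (0.0000, 0.0000, 1.0000)
After 1 click: (0.4000, 0.2500, 0.3500)
After 2 clicks: (0.2750, 0.3675, 0.3575)
After 3 clicks: (0.2945, 0.3601, 0.3454)
After 4 clicks: (0.2904, 0.3629, 0.3467)
P(in Cart after 4 clicks) = 0.3467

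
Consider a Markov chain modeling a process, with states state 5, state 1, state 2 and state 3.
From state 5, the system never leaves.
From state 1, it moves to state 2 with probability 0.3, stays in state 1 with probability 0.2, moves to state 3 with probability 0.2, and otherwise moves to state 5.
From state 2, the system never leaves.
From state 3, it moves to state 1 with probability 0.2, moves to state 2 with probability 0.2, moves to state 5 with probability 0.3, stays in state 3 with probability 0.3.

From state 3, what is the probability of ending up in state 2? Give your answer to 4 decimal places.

0.4231

Let h(s) be the probability of absorption at state 2 starting from transient state s. Then h(state 2) = 1 and h(state 5) = 0. By first-step analysis:
h(state 1) = 0.3·0 + 0.2·h(state 1) + 0.3·1 + 0.2·h(state 3)
h(state 3) = 0.3·0 + 0.2·h(state 1) + 0.2·1 + 0.3·h(state 3)
Solving: h(state 1) = 0.4808, h(state 3) = 0.4231.
Starting from state 3, the probability is 0.4231.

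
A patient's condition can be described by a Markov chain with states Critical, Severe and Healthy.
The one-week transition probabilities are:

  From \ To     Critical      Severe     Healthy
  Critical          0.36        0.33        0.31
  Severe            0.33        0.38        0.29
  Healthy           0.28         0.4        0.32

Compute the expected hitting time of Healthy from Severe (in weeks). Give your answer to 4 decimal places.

Let t(s) be the expected number of weeks to first reach Healthy from state s, with t(Healthy) = 0. Conditioning on the first week:
t(Critical) = 1 + 0.36·t(Critical) + 0.33·t(Severe)
t(Severe) = 1 + 0.33·t(Critical) + 0.38·t(Severe)
Solving: t(Critical) = 3.2998, t(Severe) = 3.3692.
Expected weeks from Severe to Healthy: 3.3692.

3.3692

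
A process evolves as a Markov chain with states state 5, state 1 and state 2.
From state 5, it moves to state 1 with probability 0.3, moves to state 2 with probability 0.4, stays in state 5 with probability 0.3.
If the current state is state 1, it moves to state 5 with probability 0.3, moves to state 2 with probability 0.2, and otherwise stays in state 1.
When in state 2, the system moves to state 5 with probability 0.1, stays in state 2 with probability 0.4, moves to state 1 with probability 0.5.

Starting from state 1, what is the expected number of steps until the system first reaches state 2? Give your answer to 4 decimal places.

3.8462

Let t(s) be the expected number of steps to first reach state 2 from state s, with t(state 2) = 0. Conditioning on the first step:
t(state 5) = 1 + 0.3·t(state 5) + 0.3·t(state 1)
t(state 1) = 1 + 0.3·t(state 5) + 0.5·t(state 1)
Solving: t(state 5) = 3.0769, t(state 1) = 3.8462.
Expected steps from state 1 to state 2: 3.8462.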